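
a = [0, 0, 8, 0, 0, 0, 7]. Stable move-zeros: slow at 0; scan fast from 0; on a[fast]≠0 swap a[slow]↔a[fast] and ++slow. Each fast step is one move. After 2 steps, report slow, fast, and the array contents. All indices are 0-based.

(s=0,f=0) a[fast]=0 → fast++
(s=0,f=1) a[fast]=0 → fast++

slow=0, fast=2, a=[0, 0, 8, 0, 0, 0, 7]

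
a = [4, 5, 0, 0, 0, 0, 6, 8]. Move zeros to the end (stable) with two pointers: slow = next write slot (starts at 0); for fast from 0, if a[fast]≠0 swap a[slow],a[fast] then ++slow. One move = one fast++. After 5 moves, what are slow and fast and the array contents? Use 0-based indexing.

slow=2, fast=5, a=[4, 5, 0, 0, 0, 0, 6, 8]

slow=0 fast=0: a[fast]=4≠0 swap→a[0]=4, slow++,fast++
slow=1 fast=1: a[fast]=5≠0 swap→a[1]=5, slow++,fast++
slow=2 fast=2: a[fast]=0, fast++
slow=2 fast=3: a[fast]=0, fast++
slow=2 fast=4: a[fast]=0, fast++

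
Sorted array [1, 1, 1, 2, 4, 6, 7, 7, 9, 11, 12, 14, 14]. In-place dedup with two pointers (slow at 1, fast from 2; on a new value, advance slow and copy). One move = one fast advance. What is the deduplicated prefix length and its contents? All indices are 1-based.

length 9; prefix = [1, 2, 4, 6, 7, 9, 11, 12, 14]

(s=1,f=2) a[fast]=1=a[slow] dup → fast++
(s=1,f=3) a[fast]=1=a[slow] dup → fast++
(s=1,f=4) a[fast]=2≠a[slow]=1 write a[2]=2 → slow++,fast++
(s=2,f=5) a[fast]=4≠a[slow]=2 write a[3]=4 → slow++,fast++
(s=3,f=6) a[fast]=6≠a[slow]=4 write a[4]=6 → slow++,fast++
(s=4,f=7) a[fast]=7≠a[slow]=6 write a[5]=7 → slow++,fast++
(s=5,f=8) a[fast]=7=a[slow] dup → fast++
(s=5,f=9) a[fast]=9≠a[slow]=7 write a[6]=9 → slow++,fast++
(s=6,f=10) a[fast]=11≠a[slow]=9 write a[7]=11 → slow++,fast++
(s=7,f=11) a[fast]=12≠a[slow]=11 write a[8]=12 → slow++,fast++
(s=8,f=12) a[fast]=14≠a[slow]=12 write a[9]=14 → slow++,fast++
(s=9,f=13) a[fast]=14=a[slow] dup → fast++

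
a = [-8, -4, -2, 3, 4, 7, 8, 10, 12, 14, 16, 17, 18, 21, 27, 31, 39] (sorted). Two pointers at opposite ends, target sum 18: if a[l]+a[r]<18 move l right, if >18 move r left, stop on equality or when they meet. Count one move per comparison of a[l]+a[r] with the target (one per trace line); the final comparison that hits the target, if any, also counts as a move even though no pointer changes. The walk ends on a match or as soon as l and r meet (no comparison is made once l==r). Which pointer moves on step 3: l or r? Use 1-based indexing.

l=1 r=17: -8+39=31 >18, r--
l=1 r=16: -8+31=23 >18, r--
l=1 r=15: -8+27=19 >18, r--

r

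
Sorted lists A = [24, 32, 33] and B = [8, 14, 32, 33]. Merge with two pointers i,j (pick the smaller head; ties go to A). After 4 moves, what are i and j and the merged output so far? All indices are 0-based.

i=2, j=2, merged so far=[8, 14, 24, 32]

i=0 j=0: A[i]=24>B[j]=8 take 8, j++
i=0 j=1: A[i]=24>B[j]=14 take 14, j++
i=0 j=2: A[i]=24<=B[j]=32 take 24, i++
i=1 j=2: A[i]=32<=B[j]=32 take 32, i++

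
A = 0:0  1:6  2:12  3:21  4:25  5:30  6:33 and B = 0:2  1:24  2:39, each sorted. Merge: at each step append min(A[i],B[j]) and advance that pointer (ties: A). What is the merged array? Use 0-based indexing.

[0, 2, 6, 12, 21, 24, 25, 30, 33, 39]

[i=0,j=0] A[i]=0<=B[j]=2 take 0 → i++
[i=1,j=0] A[i]=6>B[j]=2 take 2 → j++
[i=1,j=1] A[i]=6<=B[j]=24 take 6 → i++
[i=2,j=1] A[i]=12<=B[j]=24 take 12 → i++
[i=3,j=1] A[i]=21<=B[j]=24 take 21 → i++
[i=4,j=1] A[i]=25>B[j]=24 take 24 → j++
[i=4,j=2] A[i]=25<=B[j]=39 take 25 → i++
[i=5,j=2] A[i]=30<=B[j]=39 take 30 → i++
[i=6,j=2] A[i]=33<=B[j]=39 take 33 → i++
[i=7,j=2] A done, take B[j]=39 → j++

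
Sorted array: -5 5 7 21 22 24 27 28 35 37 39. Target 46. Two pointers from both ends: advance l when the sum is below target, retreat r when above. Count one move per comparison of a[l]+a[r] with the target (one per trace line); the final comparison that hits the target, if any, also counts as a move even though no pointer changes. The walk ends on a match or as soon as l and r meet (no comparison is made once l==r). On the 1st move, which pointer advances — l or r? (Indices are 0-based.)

l

l=0 r=10: -5+39=34 <46, l++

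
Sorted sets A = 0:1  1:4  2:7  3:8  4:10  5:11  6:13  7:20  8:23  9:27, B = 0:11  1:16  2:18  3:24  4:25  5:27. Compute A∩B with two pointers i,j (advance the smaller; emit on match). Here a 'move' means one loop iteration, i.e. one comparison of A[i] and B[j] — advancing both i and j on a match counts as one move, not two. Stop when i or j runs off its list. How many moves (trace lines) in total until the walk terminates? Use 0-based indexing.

14 moves

[i=0,j=0] 1<11 → i++
[i=1,j=0] 4<11 → i++
[i=2,j=0] 7<11 → i++
[i=3,j=0] 8<11 → i++
[i=4,j=0] 10<11 → i++
[i=5,j=0] 11==11 emit → i++,j++
[i=6,j=1] 13<16 → i++
[i=7,j=1] 20>16 → j++
[i=7,j=2] 20>18 → j++
[i=7,j=3] 20<24 → i++
[i=8,j=3] 23<24 → i++
[i=9,j=3] 27>24 → j++
[i=9,j=4] 27>25 → j++
[i=9,j=5] 27==27 emit → i++,j++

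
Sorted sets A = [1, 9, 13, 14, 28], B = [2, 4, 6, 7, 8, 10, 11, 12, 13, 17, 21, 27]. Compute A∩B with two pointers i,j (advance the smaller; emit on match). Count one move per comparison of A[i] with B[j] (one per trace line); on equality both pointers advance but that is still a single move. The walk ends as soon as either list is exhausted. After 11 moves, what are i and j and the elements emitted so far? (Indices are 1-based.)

i=1 j=1: 1<2, i++
i=2 j=1: 9>2, j++
i=2 j=2: 9>4, j++
i=2 j=3: 9>6, j++
i=2 j=4: 9>7, j++
i=2 j=5: 9>8, j++
i=2 j=6: 9<10, i++
i=3 j=6: 13>10, j++
i=3 j=7: 13>11, j++
i=3 j=8: 13>12, j++
i=3 j=9: 13==13 emit, i++,j++

i=4, j=10, emitted=[13]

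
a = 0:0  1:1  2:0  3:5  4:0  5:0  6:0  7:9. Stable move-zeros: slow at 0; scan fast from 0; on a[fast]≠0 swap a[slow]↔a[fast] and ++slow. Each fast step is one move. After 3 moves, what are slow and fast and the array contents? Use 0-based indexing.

(s=0,f=0) a[fast]=0 → fast++
(s=0,f=1) a[fast]=1≠0 swap→a[0]=1 → slow++,fast++
(s=1,f=2) a[fast]=0 → fast++

slow=1, fast=3, a=[1, 0, 0, 5, 0, 0, 0, 9]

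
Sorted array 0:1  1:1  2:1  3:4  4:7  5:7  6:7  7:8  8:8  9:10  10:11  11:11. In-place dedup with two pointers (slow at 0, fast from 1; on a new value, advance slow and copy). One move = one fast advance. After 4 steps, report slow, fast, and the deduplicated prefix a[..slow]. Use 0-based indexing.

(s=0,f=1) a[fast]=1=a[slow] dup → fast++
(s=0,f=2) a[fast]=1=a[slow] dup → fast++
(s=0,f=3) a[fast]=4≠a[slow]=1 write a[1]=4 → slow++,fast++
(s=1,f=4) a[fast]=7≠a[slow]=4 write a[2]=7 → slow++,fast++

slow=2, fast=5, prefix=[1, 4, 7]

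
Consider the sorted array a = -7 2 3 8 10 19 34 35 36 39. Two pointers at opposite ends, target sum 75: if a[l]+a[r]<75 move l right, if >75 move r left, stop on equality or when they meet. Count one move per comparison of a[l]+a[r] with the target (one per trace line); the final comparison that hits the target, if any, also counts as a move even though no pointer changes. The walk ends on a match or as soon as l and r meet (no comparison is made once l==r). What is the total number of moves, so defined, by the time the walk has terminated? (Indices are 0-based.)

[0,9] -7+39=32 <75 → l++
[1,9] 2+39=41 <75 → l++
[2,9] 3+39=42 <75 → l++
[3,9] 8+39=47 <75 → l++
[4,9] 10+39=49 <75 → l++
[5,9] 19+39=58 <75 → l++
[6,9] 34+39=73 <75 → l++
[7,9] 35+39=74 <75 → l++
[8,9] 36+39=75 → found

9 moves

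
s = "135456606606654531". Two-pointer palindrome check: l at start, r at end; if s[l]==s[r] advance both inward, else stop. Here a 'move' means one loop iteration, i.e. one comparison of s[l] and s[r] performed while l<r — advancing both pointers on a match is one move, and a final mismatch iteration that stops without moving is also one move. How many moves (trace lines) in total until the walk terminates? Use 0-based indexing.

[0,17] '1'=='1' → l++,r--
[1,16] '3'=='3' → l++,r--
[2,15] '5'=='5' → l++,r--
[3,14] '4'=='4' → l++,r--
[4,13] '5'=='5' → l++,r--
[5,12] '6'=='6' → l++,r--
[6,11] '6'=='6' → l++,r--
[7,10] '0'=='0' → l++,r--
[8,9] '6'=='6' → l++,r--

9 moves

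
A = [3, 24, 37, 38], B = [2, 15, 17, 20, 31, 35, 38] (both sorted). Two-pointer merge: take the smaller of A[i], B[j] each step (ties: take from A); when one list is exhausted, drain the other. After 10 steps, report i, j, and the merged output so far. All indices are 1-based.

i=5, j=7, merged so far=[2, 3, 15, 17, 20, 24, 31, 35, 37, 38]

[i=1,j=1] A[i]=3>B[j]=2 take 2 → j++
[i=1,j=2] A[i]=3<=B[j]=15 take 3 → i++
[i=2,j=2] A[i]=24>B[j]=15 take 15 → j++
[i=2,j=3] A[i]=24>B[j]=17 take 17 → j++
[i=2,j=4] A[i]=24>B[j]=20 take 20 → j++
[i=2,j=5] A[i]=24<=B[j]=31 take 24 → i++
[i=3,j=5] A[i]=37>B[j]=31 take 31 → j++
[i=3,j=6] A[i]=37>B[j]=35 take 35 → j++
[i=3,j=7] A[i]=37<=B[j]=38 take 37 → i++
[i=4,j=7] A[i]=38<=B[j]=38 take 38 → i++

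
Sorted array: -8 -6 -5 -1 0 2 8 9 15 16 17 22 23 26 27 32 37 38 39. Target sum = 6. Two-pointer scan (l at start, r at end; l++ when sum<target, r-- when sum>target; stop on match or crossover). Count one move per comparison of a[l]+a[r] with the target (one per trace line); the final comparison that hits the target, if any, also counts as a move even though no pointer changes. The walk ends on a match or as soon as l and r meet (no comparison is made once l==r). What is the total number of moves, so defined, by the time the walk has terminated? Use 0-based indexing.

l=0 r=18: -8+39=31 >6, r--
l=0 r=17: -8+38=30 >6, r--
l=0 r=16: -8+37=29 >6, r--
l=0 r=15: -8+32=24 >6, r--
l=0 r=14: -8+27=19 >6, r--
l=0 r=13: -8+26=18 >6, r--
l=0 r=12: -8+23=15 >6, r--
l=0 r=11: -8+22=14 >6, r--
l=0 r=10: -8+17=9 >6, r--
l=0 r=9: -8+16=8 >6, r--
l=0 r=8: -8+15=7 >6, r--
l=0 r=7: -8+9=1 <6, l++
l=1 r=7: -6+9=3 <6, l++
l=2 r=7: -5+9=4 <6, l++
l=3 r=7: -1+9=8 >6, r--
l=3 r=6: -1+8=7 >6, r--
l=3 r=5: -1+2=1 <6, l++
l=4 r=5: 0+2=2 <6, l++

18 moves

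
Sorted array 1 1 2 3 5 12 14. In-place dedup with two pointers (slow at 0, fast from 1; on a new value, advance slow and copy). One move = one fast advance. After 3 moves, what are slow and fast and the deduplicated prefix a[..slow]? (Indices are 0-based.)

slow=2, fast=4, prefix=[1, 2, 3]

slow=0 fast=1: a[fast]=1=a[slow] dup, fast++
slow=0 fast=2: a[fast]=2≠a[slow]=1 write a[1]=2, slow++,fast++
slow=1 fast=3: a[fast]=3≠a[slow]=2 write a[2]=3, slow++,fast++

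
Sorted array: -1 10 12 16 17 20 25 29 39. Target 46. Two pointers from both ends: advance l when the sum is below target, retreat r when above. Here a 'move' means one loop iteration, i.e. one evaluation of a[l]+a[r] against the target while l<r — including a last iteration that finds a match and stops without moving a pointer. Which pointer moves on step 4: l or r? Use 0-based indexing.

l

[0,8] -1+39=38 <46 → l++
[1,8] 10+39=49 >46 → r--
[1,7] 10+29=39 <46 → l++
[2,7] 12+29=41 <46 → l++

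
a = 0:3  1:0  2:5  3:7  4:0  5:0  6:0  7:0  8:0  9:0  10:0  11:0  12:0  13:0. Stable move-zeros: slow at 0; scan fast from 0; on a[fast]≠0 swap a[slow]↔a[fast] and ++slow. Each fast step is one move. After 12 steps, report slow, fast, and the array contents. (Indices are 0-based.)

slow=3, fast=12, a=[3, 5, 7, 0, 0, 0, 0, 0, 0, 0, 0, 0, 0, 0]

(s=0,f=0) a[fast]=3≠0 swap→a[0]=3 → slow++,fast++
(s=1,f=1) a[fast]=0 → fast++
(s=1,f=2) a[fast]=5≠0 swap→a[1]=5 → slow++,fast++
(s=2,f=3) a[fast]=7≠0 swap→a[2]=7 → slow++,fast++
(s=3,f=4) a[fast]=0 → fast++
(s=3,f=5) a[fast]=0 → fast++
(s=3,f=6) a[fast]=0 → fast++
(s=3,f=7) a[fast]=0 → fast++
(s=3,f=8) a[fast]=0 → fast++
(s=3,f=9) a[fast]=0 → fast++
(s=3,f=10) a[fast]=0 → fast++
(s=3,f=11) a[fast]=0 → fast++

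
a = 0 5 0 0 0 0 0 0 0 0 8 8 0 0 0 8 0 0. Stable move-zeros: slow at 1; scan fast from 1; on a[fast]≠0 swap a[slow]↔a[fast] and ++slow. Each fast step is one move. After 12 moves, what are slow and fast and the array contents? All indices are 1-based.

slow=4, fast=13, a=[5, 8, 8, 0, 0, 0, 0, 0, 0, 0, 0, 0, 0, 0, 0, 8, 0, 0]

(s=1,f=1) a[fast]=0 → fast++
(s=1,f=2) a[fast]=5≠0 swap→a[1]=5 → slow++,fast++
(s=2,f=3) a[fast]=0 → fast++
(s=2,f=4) a[fast]=0 → fast++
(s=2,f=5) a[fast]=0 → fast++
(s=2,f=6) a[fast]=0 → fast++
(s=2,f=7) a[fast]=0 → fast++
(s=2,f=8) a[fast]=0 → fast++
(s=2,f=9) a[fast]=0 → fast++
(s=2,f=10) a[fast]=0 → fast++
(s=2,f=11) a[fast]=8≠0 swap→a[2]=8 → slow++,fast++
(s=3,f=12) a[fast]=8≠0 swap→a[3]=8 → slow++,fast++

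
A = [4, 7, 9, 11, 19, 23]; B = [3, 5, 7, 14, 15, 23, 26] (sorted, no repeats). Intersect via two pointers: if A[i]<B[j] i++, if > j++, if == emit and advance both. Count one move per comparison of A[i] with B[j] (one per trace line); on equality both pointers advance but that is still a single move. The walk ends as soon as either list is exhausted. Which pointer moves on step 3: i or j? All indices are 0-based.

i=0 j=0: 4>3, j++
i=0 j=1: 4<5, i++
i=1 j=1: 7>5, j++

j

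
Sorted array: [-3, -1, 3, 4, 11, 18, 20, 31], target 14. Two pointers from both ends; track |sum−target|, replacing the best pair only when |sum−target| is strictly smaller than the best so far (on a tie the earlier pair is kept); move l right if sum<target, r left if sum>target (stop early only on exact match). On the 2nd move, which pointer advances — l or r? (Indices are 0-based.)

l=0 r=7: -3+31=28 d=14 *, r--
l=0 r=6: -3+20=17 d=3 *, r--

r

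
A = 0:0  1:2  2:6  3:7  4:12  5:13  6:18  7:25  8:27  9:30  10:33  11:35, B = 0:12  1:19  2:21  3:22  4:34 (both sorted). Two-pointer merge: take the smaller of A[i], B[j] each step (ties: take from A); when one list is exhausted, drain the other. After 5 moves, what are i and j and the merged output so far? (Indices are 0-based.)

[i=0,j=0] A[i]=0<=B[j]=12 take 0 → i++
[i=1,j=0] A[i]=2<=B[j]=12 take 2 → i++
[i=2,j=0] A[i]=6<=B[j]=12 take 6 → i++
[i=3,j=0] A[i]=7<=B[j]=12 take 7 → i++
[i=4,j=0] A[i]=12<=B[j]=12 take 12 → i++

i=5, j=0, merged so far=[0, 2, 6, 7, 12]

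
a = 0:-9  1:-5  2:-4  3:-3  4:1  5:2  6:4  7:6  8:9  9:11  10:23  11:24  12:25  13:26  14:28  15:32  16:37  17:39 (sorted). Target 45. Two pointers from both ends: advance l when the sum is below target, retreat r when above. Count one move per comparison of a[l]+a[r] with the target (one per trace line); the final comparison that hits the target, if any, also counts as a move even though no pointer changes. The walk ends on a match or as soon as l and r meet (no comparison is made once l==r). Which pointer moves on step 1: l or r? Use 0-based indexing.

l=0 r=17: -9+39=30 <45, l++

l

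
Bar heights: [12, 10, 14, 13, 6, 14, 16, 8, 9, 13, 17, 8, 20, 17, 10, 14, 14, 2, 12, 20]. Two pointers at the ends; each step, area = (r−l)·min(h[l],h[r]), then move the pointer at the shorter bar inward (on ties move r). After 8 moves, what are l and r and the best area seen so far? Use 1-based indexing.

[1,20] min(12,20)*19=228 best=228 * → l++
[2,20] min(10,20)*18=180 best=228 → l++
[3,20] min(14,20)*17=238 best=238 * → l++
[4,20] min(13,20)*16=208 best=238 → l++
[5,20] min(6,20)*15=90 best=238 → l++
[6,20] min(14,20)*14=196 best=238 → l++
[7,20] min(16,20)*13=208 best=238 → l++
[8,20] min(8,20)*12=96 best=238 → l++

l=9, r=20, best area=238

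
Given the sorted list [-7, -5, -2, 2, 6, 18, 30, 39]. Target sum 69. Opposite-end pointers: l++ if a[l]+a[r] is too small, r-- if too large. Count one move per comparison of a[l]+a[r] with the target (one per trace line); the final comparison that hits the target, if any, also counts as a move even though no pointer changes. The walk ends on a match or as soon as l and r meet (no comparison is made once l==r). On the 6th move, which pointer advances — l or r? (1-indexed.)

l

[1,8] -7+39=32 <69 → l++
[2,8] -5+39=34 <69 → l++
[3,8] -2+39=37 <69 → l++
[4,8] 2+39=41 <69 → l++
[5,8] 6+39=45 <69 → l++
[6,8] 18+39=57 <69 → l++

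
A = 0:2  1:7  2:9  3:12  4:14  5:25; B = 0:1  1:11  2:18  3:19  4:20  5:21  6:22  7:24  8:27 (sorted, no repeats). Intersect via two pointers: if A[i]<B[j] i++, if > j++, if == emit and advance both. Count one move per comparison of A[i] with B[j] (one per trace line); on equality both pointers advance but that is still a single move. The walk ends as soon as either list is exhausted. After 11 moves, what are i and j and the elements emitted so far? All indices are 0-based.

i=5, j=6, emitted=[]

i=0 j=0: 2>1, j++
i=0 j=1: 2<11, i++
i=1 j=1: 7<11, i++
i=2 j=1: 9<11, i++
i=3 j=1: 12>11, j++
i=3 j=2: 12<18, i++
i=4 j=2: 14<18, i++
i=5 j=2: 25>18, j++
i=5 j=3: 25>19, j++
i=5 j=4: 25>20, j++
i=5 j=5: 25>21, j++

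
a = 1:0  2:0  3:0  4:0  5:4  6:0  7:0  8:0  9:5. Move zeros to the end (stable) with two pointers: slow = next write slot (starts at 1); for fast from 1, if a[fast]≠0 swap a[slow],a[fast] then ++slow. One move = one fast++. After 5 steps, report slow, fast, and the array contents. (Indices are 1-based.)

slow=1 fast=1: a[fast]=0, fast++
slow=1 fast=2: a[fast]=0, fast++
slow=1 fast=3: a[fast]=0, fast++
slow=1 fast=4: a[fast]=0, fast++
slow=1 fast=5: a[fast]=4≠0 swap→a[1]=4, slow++,fast++

slow=2, fast=6, a=[4, 0, 0, 0, 0, 0, 0, 0, 5]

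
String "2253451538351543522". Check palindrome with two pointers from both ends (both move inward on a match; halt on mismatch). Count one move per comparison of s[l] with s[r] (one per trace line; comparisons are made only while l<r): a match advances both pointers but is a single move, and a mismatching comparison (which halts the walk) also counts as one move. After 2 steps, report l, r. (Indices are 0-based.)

l=2, r=16

[0,18] '2'=='2' → l++,r--
[1,17] '2'=='2' → l++,r--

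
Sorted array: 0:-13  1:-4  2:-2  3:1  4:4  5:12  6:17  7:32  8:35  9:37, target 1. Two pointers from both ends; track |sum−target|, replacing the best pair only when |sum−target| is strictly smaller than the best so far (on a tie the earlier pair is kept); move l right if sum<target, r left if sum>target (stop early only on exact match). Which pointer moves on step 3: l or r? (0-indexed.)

l=0 r=9: -13+37=24 d=23 *, r--
l=0 r=8: -13+35=22 d=21 *, r--
l=0 r=7: -13+32=19 d=18 *, r--

r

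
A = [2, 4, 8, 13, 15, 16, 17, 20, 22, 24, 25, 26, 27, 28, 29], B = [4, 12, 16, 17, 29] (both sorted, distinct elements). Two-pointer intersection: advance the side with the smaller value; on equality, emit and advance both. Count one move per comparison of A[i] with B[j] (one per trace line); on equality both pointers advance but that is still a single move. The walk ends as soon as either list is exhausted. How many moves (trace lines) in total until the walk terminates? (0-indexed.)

16 moves

[i=0,j=0] 2<4 → i++
[i=1,j=0] 4==4 emit → i++,j++
[i=2,j=1] 8<12 → i++
[i=3,j=1] 13>12 → j++
[i=3,j=2] 13<16 → i++
[i=4,j=2] 15<16 → i++
[i=5,j=2] 16==16 emit → i++,j++
[i=6,j=3] 17==17 emit → i++,j++
[i=7,j=4] 20<29 → i++
[i=8,j=4] 22<29 → i++
[i=9,j=4] 24<29 → i++
[i=10,j=4] 25<29 → i++
[i=11,j=4] 26<29 → i++
[i=12,j=4] 27<29 → i++
[i=13,j=4] 28<29 → i++
[i=14,j=4] 29==29 emit → i++,j++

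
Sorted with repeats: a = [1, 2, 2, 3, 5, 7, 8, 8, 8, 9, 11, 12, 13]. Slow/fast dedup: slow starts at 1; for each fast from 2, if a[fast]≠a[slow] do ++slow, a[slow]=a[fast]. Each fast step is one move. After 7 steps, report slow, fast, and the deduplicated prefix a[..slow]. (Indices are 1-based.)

slow=6, fast=9, prefix=[1, 2, 3, 5, 7, 8]

(s=1,f=2) a[fast]=2≠a[slow]=1 write a[2]=2 → slow++,fast++
(s=2,f=3) a[fast]=2=a[slow] dup → fast++
(s=2,f=4) a[fast]=3≠a[slow]=2 write a[3]=3 → slow++,fast++
(s=3,f=5) a[fast]=5≠a[slow]=3 write a[4]=5 → slow++,fast++
(s=4,f=6) a[fast]=7≠a[slow]=5 write a[5]=7 → slow++,fast++
(s=5,f=7) a[fast]=8≠a[slow]=7 write a[6]=8 → slow++,fast++
(s=6,f=8) a[fast]=8=a[slow] dup → fast++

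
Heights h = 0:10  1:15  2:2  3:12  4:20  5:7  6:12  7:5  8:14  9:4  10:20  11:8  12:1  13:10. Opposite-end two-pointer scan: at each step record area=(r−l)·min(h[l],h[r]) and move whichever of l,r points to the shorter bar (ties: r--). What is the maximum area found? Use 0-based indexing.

max area = 135

l=0 r=13: min(10,10)*13=130 best=130 *, r--
l=0 r=12: min(10,1)*12=12 best=130, r--
l=0 r=11: min(10,8)*11=88 best=130, r--
l=0 r=10: min(10,20)*10=100 best=130, l++
l=1 r=10: min(15,20)*9=135 best=135 *, l++
l=2 r=10: min(2,20)*8=16 best=135, l++
l=3 r=10: min(12,20)*7=84 best=135, l++
l=4 r=10: min(20,20)*6=120 best=135, r--
l=4 r=9: min(20,4)*5=20 best=135, r--
l=4 r=8: min(20,14)*4=56 best=135, r--
l=4 r=7: min(20,5)*3=15 best=135, r--
l=4 r=6: min(20,12)*2=24 best=135, r--
l=4 r=5: min(20,7)*1=7 best=135, r--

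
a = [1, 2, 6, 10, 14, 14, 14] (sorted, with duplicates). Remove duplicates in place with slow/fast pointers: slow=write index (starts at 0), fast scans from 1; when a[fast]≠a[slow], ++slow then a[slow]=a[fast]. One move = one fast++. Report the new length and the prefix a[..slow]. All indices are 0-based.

slow=0 fast=1: a[fast]=2≠a[slow]=1 write a[1]=2, slow++,fast++
slow=1 fast=2: a[fast]=6≠a[slow]=2 write a[2]=6, slow++,fast++
slow=2 fast=3: a[fast]=10≠a[slow]=6 write a[3]=10, slow++,fast++
slow=3 fast=4: a[fast]=14≠a[slow]=10 write a[4]=14, slow++,fast++
slow=4 fast=5: a[fast]=14=a[slow] dup, fast++
slow=4 fast=6: a[fast]=14=a[slow] dup, fast++

length 5; prefix = [1, 2, 6, 10, 14]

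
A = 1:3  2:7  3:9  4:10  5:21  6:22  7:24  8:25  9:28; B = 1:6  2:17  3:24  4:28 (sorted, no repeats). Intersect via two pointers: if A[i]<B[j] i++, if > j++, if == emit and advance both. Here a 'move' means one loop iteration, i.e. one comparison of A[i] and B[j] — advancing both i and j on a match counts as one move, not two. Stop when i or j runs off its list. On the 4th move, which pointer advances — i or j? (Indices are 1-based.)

[i=1,j=1] 3<6 → i++
[i=2,j=1] 7>6 → j++
[i=2,j=2] 7<17 → i++
[i=3,j=2] 9<17 → i++

i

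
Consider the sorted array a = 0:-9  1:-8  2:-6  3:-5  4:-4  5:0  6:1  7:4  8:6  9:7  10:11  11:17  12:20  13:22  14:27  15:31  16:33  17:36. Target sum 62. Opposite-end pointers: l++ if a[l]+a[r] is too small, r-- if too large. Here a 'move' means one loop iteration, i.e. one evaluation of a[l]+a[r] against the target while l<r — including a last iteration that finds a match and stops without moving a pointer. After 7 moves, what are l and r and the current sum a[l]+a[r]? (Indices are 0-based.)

l=7, r=17, sum=40

l=0 r=17: -9+36=27 <62, l++
l=1 r=17: -8+36=28 <62, l++
l=2 r=17: -6+36=30 <62, l++
l=3 r=17: -5+36=31 <62, l++
l=4 r=17: -4+36=32 <62, l++
l=5 r=17: 0+36=36 <62, l++
l=6 r=17: 1+36=37 <62, l++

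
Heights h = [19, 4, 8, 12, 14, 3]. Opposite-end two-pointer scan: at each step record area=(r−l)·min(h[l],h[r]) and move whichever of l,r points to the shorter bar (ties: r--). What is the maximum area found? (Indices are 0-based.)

l=0 r=5: min(19,3)*5=15 best=15 *, r--
l=0 r=4: min(19,14)*4=56 best=56 *, r--
l=0 r=3: min(19,12)*3=36 best=56, r--
l=0 r=2: min(19,8)*2=16 best=56, r--
l=0 r=1: min(19,4)*1=4 best=56, r--

max area = 56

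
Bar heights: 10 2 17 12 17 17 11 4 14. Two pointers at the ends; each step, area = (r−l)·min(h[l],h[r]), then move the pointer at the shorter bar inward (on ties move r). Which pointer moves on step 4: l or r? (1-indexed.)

r

[1,9] min(10,14)*8=80 best=80 * → l++
[2,9] min(2,14)*7=14 best=80 → l++
[3,9] min(17,14)*6=84 best=84 * → r--
[3,8] min(17,4)*5=20 best=84 → r--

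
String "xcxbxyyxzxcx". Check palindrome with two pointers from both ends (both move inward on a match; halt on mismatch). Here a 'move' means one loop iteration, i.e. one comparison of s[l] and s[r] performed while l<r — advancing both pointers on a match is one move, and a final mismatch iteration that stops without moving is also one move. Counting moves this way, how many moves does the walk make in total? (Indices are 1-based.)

4 moves

[1,12] 'x'=='x' → l++,r--
[2,11] 'c'=='c' → l++,r--
[3,10] 'x'=='x' → l++,r--
[4,9] 'b'!='z' → stop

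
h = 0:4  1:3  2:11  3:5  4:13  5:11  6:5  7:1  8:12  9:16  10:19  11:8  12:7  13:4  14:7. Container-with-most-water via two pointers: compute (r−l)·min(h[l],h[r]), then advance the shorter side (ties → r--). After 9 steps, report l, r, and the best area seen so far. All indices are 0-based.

l=5, r=10, best area=88

l=0 r=14: min(4,7)*14=56 best=56 *, l++
l=1 r=14: min(3,7)*13=39 best=56, l++
l=2 r=14: min(11,7)*12=84 best=84 *, r--
l=2 r=13: min(11,4)*11=44 best=84, r--
l=2 r=12: min(11,7)*10=70 best=84, r--
l=2 r=11: min(11,8)*9=72 best=84, r--
l=2 r=10: min(11,19)*8=88 best=88 *, l++
l=3 r=10: min(5,19)*7=35 best=88, l++
l=4 r=10: min(13,19)*6=78 best=88, l++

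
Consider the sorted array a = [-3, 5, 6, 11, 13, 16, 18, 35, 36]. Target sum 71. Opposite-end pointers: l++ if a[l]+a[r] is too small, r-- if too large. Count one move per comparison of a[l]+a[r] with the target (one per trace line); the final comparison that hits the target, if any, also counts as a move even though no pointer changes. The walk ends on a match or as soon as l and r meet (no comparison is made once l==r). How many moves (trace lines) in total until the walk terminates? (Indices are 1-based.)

l=1 r=9: -3+36=33 <71, l++
l=2 r=9: 5+36=41 <71, l++
l=3 r=9: 6+36=42 <71, l++
l=4 r=9: 11+36=47 <71, l++
l=5 r=9: 13+36=49 <71, l++
l=6 r=9: 16+36=52 <71, l++
l=7 r=9: 18+36=54 <71, l++
l=8 r=9: 35+36=71, found

8 moves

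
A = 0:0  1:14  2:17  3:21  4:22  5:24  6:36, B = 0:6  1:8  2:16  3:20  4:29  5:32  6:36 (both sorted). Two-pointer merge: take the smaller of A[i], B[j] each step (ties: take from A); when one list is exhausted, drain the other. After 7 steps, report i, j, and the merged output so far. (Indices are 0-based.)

i=3, j=4, merged so far=[0, 6, 8, 14, 16, 17, 20]

[i=0,j=0] A[i]=0<=B[j]=6 take 0 → i++
[i=1,j=0] A[i]=14>B[j]=6 take 6 → j++
[i=1,j=1] A[i]=14>B[j]=8 take 8 → j++
[i=1,j=2] A[i]=14<=B[j]=16 take 14 → i++
[i=2,j=2] A[i]=17>B[j]=16 take 16 → j++
[i=2,j=3] A[i]=17<=B[j]=20 take 17 → i++
[i=3,j=3] A[i]=21>B[j]=20 take 20 → j++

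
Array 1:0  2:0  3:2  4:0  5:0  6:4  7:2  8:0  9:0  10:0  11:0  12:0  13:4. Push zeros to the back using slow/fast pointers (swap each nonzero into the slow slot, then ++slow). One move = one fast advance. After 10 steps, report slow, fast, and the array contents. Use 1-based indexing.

slow=4, fast=11, a=[2, 4, 2, 0, 0, 0, 0, 0, 0, 0, 0, 0, 4]

(s=1,f=1) a[fast]=0 → fast++
(s=1,f=2) a[fast]=0 → fast++
(s=1,f=3) a[fast]=2≠0 swap→a[1]=2 → slow++,fast++
(s=2,f=4) a[fast]=0 → fast++
(s=2,f=5) a[fast]=0 → fast++
(s=2,f=6) a[fast]=4≠0 swap→a[2]=4 → slow++,fast++
(s=3,f=7) a[fast]=2≠0 swap→a[3]=2 → slow++,fast++
(s=4,f=8) a[fast]=0 → fast++
(s=4,f=9) a[fast]=0 → fast++
(s=4,f=10) a[fast]=0 → fast++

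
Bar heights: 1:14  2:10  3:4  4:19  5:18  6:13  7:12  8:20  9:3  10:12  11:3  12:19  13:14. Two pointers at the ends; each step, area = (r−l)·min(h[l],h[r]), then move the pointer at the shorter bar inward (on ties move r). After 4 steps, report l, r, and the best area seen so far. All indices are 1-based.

l=1 r=13: min(14,14)*12=168 best=168 *, r--
l=1 r=12: min(14,19)*11=154 best=168, l++
l=2 r=12: min(10,19)*10=100 best=168, l++
l=3 r=12: min(4,19)*9=36 best=168, l++

l=4, r=12, best area=168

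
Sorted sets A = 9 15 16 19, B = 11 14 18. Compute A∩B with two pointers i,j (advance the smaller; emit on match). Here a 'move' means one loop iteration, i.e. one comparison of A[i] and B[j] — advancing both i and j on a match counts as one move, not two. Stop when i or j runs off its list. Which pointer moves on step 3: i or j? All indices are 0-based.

[i=0,j=0] 9<11 → i++
[i=1,j=0] 15>11 → j++
[i=1,j=1] 15>14 → j++

j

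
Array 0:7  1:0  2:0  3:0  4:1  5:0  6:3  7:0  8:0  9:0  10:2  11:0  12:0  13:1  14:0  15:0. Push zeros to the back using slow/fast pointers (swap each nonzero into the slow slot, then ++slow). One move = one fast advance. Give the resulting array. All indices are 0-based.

slow=0 fast=0: a[fast]=7≠0 swap→a[0]=7, slow++,fast++
slow=1 fast=1: a[fast]=0, fast++
slow=1 fast=2: a[fast]=0, fast++
slow=1 fast=3: a[fast]=0, fast++
slow=1 fast=4: a[fast]=1≠0 swap→a[1]=1, slow++,fast++
slow=2 fast=5: a[fast]=0, fast++
slow=2 fast=6: a[fast]=3≠0 swap→a[2]=3, slow++,fast++
slow=3 fast=7: a[fast]=0, fast++
slow=3 fast=8: a[fast]=0, fast++
slow=3 fast=9: a[fast]=0, fast++
slow=3 fast=10: a[fast]=2≠0 swap→a[3]=2, slow++,fast++
slow=4 fast=11: a[fast]=0, fast++
slow=4 fast=12: a[fast]=0, fast++
slow=4 fast=13: a[fast]=1≠0 swap→a[4]=1, slow++,fast++
slow=5 fast=14: a[fast]=0, fast++
slow=5 fast=15: a[fast]=0, fast++

[7, 1, 3, 2, 1, 0, 0, 0, 0, 0, 0, 0, 0, 0, 0, 0]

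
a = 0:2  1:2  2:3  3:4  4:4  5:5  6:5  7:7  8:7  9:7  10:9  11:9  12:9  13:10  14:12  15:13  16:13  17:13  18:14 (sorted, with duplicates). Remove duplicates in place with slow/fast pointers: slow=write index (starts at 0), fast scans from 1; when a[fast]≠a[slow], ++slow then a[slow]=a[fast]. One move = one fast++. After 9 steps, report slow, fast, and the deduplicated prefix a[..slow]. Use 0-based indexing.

(s=0,f=1) a[fast]=2=a[slow] dup → fast++
(s=0,f=2) a[fast]=3≠a[slow]=2 write a[1]=3 → slow++,fast++
(s=1,f=3) a[fast]=4≠a[slow]=3 write a[2]=4 → slow++,fast++
(s=2,f=4) a[fast]=4=a[slow] dup → fast++
(s=2,f=5) a[fast]=5≠a[slow]=4 write a[3]=5 → slow++,fast++
(s=3,f=6) a[fast]=5=a[slow] dup → fast++
(s=3,f=7) a[fast]=7≠a[slow]=5 write a[4]=7 → slow++,fast++
(s=4,f=8) a[fast]=7=a[slow] dup → fast++
(s=4,f=9) a[fast]=7=a[slow] dup → fast++

slow=4, fast=10, prefix=[2, 3, 4, 5, 7]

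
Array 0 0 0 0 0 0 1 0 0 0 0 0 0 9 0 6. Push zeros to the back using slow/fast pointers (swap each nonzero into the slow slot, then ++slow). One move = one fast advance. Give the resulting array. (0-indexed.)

(s=0,f=0) a[fast]=0 → fast++
(s=0,f=1) a[fast]=0 → fast++
(s=0,f=2) a[fast]=0 → fast++
(s=0,f=3) a[fast]=0 → fast++
(s=0,f=4) a[fast]=0 → fast++
(s=0,f=5) a[fast]=0 → fast++
(s=0,f=6) a[fast]=1≠0 swap→a[0]=1 → slow++,fast++
(s=1,f=7) a[fast]=0 → fast++
(s=1,f=8) a[fast]=0 → fast++
(s=1,f=9) a[fast]=0 → fast++
(s=1,f=10) a[fast]=0 → fast++
(s=1,f=11) a[fast]=0 → fast++
(s=1,f=12) a[fast]=0 → fast++
(s=1,f=13) a[fast]=9≠0 swap→a[1]=9 → slow++,fast++
(s=2,f=14) a[fast]=0 → fast++
(s=2,f=15) a[fast]=6≠0 swap→a[2]=6 → slow++,fast++

[1, 9, 6, 0, 0, 0, 0, 0, 0, 0, 0, 0, 0, 0, 0, 0]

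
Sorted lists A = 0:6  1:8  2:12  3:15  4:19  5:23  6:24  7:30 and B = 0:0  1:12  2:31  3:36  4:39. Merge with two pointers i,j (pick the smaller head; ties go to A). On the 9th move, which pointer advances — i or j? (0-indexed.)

i

[i=0,j=0] A[i]=6>B[j]=0 take 0 → j++
[i=0,j=1] A[i]=6<=B[j]=12 take 6 → i++
[i=1,j=1] A[i]=8<=B[j]=12 take 8 → i++
[i=2,j=1] A[i]=12<=B[j]=12 take 12 → i++
[i=3,j=1] A[i]=15>B[j]=12 take 12 → j++
[i=3,j=2] A[i]=15<=B[j]=31 take 15 → i++
[i=4,j=2] A[i]=19<=B[j]=31 take 19 → i++
[i=5,j=2] A[i]=23<=B[j]=31 take 23 → i++
[i=6,j=2] A[i]=24<=B[j]=31 take 24 → i++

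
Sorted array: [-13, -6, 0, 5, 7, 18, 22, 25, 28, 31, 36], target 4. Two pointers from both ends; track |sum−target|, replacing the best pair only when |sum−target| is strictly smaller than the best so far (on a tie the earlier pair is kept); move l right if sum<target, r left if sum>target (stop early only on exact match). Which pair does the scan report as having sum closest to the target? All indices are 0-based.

[0,10] -13+36=23 d=19 * → r--
[0,9] -13+31=18 d=14 * → r--
[0,8] -13+28=15 d=11 * → r--
[0,7] -13+25=12 d=8 * → r--
[0,6] -13+22=9 d=5 * → r--
[0,5] -13+18=5 d=1 * → r--
[0,4] -13+7=-6 d=10 → l++
[1,4] -6+7=1 d=3 → l++
[2,4] 0+7=7 d=3 → r--
[2,3] 0+5=5 d=1 → r--

pair (-13, 18) with sum 5 (|Δ|=1)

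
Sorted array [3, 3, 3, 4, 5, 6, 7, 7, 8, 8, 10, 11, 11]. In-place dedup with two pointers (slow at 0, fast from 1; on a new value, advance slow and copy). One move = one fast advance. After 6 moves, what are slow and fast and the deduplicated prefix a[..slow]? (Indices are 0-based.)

slow=0 fast=1: a[fast]=3=a[slow] dup, fast++
slow=0 fast=2: a[fast]=3=a[slow] dup, fast++
slow=0 fast=3: a[fast]=4≠a[slow]=3 write a[1]=4, slow++,fast++
slow=1 fast=4: a[fast]=5≠a[slow]=4 write a[2]=5, slow++,fast++
slow=2 fast=5: a[fast]=6≠a[slow]=5 write a[3]=6, slow++,fast++
slow=3 fast=6: a[fast]=7≠a[slow]=6 write a[4]=7, slow++,fast++

slow=4, fast=7, prefix=[3, 4, 5, 6, 7]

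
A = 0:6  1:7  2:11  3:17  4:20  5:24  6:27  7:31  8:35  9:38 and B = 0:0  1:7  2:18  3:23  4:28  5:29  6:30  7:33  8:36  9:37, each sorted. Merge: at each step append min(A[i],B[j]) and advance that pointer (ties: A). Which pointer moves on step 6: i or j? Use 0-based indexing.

i

i=0 j=0: A[i]=6>B[j]=0 take 0, j++
i=0 j=1: A[i]=6<=B[j]=7 take 6, i++
i=1 j=1: A[i]=7<=B[j]=7 take 7, i++
i=2 j=1: A[i]=11>B[j]=7 take 7, j++
i=2 j=2: A[i]=11<=B[j]=18 take 11, i++
i=3 j=2: A[i]=17<=B[j]=18 take 17, i++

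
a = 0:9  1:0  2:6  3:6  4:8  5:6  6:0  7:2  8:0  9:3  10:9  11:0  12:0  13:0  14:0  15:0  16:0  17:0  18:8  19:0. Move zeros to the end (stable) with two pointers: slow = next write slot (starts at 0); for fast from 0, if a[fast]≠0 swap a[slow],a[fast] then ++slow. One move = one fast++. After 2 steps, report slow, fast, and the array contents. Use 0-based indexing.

slow=1, fast=2, a=[9, 0, 6, 6, 8, 6, 0, 2, 0, 3, 9, 0, 0, 0, 0, 0, 0, 0, 8, 0]

slow=0 fast=0: a[fast]=9≠0 swap→a[0]=9, slow++,fast++
slow=1 fast=1: a[fast]=0, fast++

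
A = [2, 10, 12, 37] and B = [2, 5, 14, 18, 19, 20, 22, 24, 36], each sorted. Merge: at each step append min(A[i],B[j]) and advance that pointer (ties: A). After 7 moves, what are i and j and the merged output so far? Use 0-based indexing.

i=0 j=0: A[i]=2<=B[j]=2 take 2, i++
i=1 j=0: A[i]=10>B[j]=2 take 2, j++
i=1 j=1: A[i]=10>B[j]=5 take 5, j++
i=1 j=2: A[i]=10<=B[j]=14 take 10, i++
i=2 j=2: A[i]=12<=B[j]=14 take 12, i++
i=3 j=2: A[i]=37>B[j]=14 take 14, j++
i=3 j=3: A[i]=37>B[j]=18 take 18, j++

i=3, j=4, merged so far=[2, 2, 5, 10, 12, 14, 18]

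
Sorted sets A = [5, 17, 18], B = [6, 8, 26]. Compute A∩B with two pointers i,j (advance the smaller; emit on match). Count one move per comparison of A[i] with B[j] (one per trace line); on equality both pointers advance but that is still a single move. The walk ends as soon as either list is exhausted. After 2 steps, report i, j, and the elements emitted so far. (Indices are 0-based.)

i=1, j=1, emitted=[]

i=0 j=0: 5<6, i++
i=1 j=0: 17>6, j++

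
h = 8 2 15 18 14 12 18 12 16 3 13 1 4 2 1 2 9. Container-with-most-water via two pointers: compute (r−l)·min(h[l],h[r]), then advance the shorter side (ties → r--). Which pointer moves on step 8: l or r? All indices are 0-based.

r

l=0 r=16: min(8,9)*16=128 best=128 *, l++
l=1 r=16: min(2,9)*15=30 best=128, l++
l=2 r=16: min(15,9)*14=126 best=128, r--
l=2 r=15: min(15,2)*13=26 best=128, r--
l=2 r=14: min(15,1)*12=12 best=128, r--
l=2 r=13: min(15,2)*11=22 best=128, r--
l=2 r=12: min(15,4)*10=40 best=128, r--
l=2 r=11: min(15,1)*9=9 best=128, r--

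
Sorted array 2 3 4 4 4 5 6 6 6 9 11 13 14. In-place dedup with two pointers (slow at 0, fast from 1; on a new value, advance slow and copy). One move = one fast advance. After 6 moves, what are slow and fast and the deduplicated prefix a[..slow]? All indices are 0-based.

(s=0,f=1) a[fast]=3≠a[slow]=2 write a[1]=3 → slow++,fast++
(s=1,f=2) a[fast]=4≠a[slow]=3 write a[2]=4 → slow++,fast++
(s=2,f=3) a[fast]=4=a[slow] dup → fast++
(s=2,f=4) a[fast]=4=a[slow] dup → fast++
(s=2,f=5) a[fast]=5≠a[slow]=4 write a[3]=5 → slow++,fast++
(s=3,f=6) a[fast]=6≠a[slow]=5 write a[4]=6 → slow++,fast++

slow=4, fast=7, prefix=[2, 3, 4, 5, 6]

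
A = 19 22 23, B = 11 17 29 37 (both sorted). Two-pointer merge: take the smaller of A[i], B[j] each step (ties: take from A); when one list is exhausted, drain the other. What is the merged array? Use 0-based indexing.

[11, 17, 19, 22, 23, 29, 37]

[i=0,j=0] A[i]=19>B[j]=11 take 11 → j++
[i=0,j=1] A[i]=19>B[j]=17 take 17 → j++
[i=0,j=2] A[i]=19<=B[j]=29 take 19 → i++
[i=1,j=2] A[i]=22<=B[j]=29 take 22 → i++
[i=2,j=2] A[i]=23<=B[j]=29 take 23 → i++
[i=3,j=2] A done, take B[j]=29 → j++
[i=3,j=3] A done, take B[j]=37 → j++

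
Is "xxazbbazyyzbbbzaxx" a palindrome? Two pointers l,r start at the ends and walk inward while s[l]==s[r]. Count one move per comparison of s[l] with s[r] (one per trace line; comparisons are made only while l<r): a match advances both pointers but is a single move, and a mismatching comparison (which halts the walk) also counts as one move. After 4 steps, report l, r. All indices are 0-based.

l=4, r=13

l=0 r=17: 'x'=='x', l++,r--
l=1 r=16: 'x'=='x', l++,r--
l=2 r=15: 'a'=='a', l++,r--
l=3 r=14: 'z'=='z', l++,r--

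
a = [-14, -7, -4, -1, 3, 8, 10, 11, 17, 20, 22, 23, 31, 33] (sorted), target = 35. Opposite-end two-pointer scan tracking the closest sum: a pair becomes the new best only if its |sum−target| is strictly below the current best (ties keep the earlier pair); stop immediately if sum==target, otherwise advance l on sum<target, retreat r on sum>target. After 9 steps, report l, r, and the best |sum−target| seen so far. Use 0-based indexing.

[0,13] -14+33=19 d=16 * → l++
[1,13] -7+33=26 d=9 * → l++
[2,13] -4+33=29 d=6 * → l++
[3,13] -1+33=32 d=3 * → l++
[4,13] 3+33=36 d=1 * → r--
[4,12] 3+31=34 d=1 → l++
[5,12] 8+31=39 d=4 → r--
[5,11] 8+23=31 d=4 → l++
[6,11] 10+23=33 d=2 → l++

l=7, r=11, best |Δ|=1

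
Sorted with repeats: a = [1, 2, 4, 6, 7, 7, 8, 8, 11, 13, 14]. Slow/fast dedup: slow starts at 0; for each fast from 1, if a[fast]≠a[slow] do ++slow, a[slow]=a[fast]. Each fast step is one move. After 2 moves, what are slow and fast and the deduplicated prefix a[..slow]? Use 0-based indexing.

slow=2, fast=3, prefix=[1, 2, 4]

(s=0,f=1) a[fast]=2≠a[slow]=1 write a[1]=2 → slow++,fast++
(s=1,f=2) a[fast]=4≠a[slow]=2 write a[2]=4 → slow++,fast++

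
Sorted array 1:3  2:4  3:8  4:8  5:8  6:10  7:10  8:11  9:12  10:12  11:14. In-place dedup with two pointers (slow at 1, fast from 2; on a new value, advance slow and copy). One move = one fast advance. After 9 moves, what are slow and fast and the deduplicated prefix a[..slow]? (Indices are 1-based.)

(s=1,f=2) a[fast]=4≠a[slow]=3 write a[2]=4 → slow++,fast++
(s=2,f=3) a[fast]=8≠a[slow]=4 write a[3]=8 → slow++,fast++
(s=3,f=4) a[fast]=8=a[slow] dup → fast++
(s=3,f=5) a[fast]=8=a[slow] dup → fast++
(s=3,f=6) a[fast]=10≠a[slow]=8 write a[4]=10 → slow++,fast++
(s=4,f=7) a[fast]=10=a[slow] dup → fast++
(s=4,f=8) a[fast]=11≠a[slow]=10 write a[5]=11 → slow++,fast++
(s=5,f=9) a[fast]=12≠a[slow]=11 write a[6]=12 → slow++,fast++
(s=6,f=10) a[fast]=12=a[slow] dup → fast++

slow=6, fast=11, prefix=[3, 4, 8, 10, 11, 12]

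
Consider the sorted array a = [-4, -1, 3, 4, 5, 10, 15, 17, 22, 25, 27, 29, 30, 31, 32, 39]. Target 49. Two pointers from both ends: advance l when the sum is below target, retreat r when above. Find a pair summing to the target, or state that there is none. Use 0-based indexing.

[0,15] -4+39=35 <49 → l++
[1,15] -1+39=38 <49 → l++
[2,15] 3+39=42 <49 → l++
[3,15] 4+39=43 <49 → l++
[4,15] 5+39=44 <49 → l++
[5,15] 10+39=49 → found

(10, 39)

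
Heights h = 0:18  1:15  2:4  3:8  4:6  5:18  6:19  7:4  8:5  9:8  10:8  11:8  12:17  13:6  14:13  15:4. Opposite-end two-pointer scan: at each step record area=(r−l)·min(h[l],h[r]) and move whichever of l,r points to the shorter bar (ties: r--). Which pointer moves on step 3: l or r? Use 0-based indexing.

r

[0,15] min(18,4)*15=60 best=60 * → r--
[0,14] min(18,13)*14=182 best=182 * → r--
[0,13] min(18,6)*13=78 best=182 → r--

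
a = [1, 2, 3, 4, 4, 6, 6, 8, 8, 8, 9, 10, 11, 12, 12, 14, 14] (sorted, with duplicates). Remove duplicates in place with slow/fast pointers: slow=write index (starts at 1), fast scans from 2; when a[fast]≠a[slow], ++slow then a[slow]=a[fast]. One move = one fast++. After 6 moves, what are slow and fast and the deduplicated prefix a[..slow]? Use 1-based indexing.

slow=5, fast=8, prefix=[1, 2, 3, 4, 6]

(s=1,f=2) a[fast]=2≠a[slow]=1 write a[2]=2 → slow++,fast++
(s=2,f=3) a[fast]=3≠a[slow]=2 write a[3]=3 → slow++,fast++
(s=3,f=4) a[fast]=4≠a[slow]=3 write a[4]=4 → slow++,fast++
(s=4,f=5) a[fast]=4=a[slow] dup → fast++
(s=4,f=6) a[fast]=6≠a[slow]=4 write a[5]=6 → slow++,fast++
(s=5,f=7) a[fast]=6=a[slow] dup → fast++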